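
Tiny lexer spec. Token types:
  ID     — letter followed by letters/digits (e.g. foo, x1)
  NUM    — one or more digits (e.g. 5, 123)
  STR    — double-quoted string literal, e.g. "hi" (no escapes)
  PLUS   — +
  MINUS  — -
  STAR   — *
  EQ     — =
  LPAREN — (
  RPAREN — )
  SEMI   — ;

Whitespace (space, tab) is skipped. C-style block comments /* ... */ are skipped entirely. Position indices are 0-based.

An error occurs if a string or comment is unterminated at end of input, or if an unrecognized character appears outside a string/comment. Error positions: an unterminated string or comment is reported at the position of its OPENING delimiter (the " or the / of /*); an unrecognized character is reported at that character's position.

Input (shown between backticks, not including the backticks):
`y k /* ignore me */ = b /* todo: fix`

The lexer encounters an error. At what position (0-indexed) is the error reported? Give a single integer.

Answer: 24

Derivation:
pos=0: emit ID 'y' (now at pos=1)
pos=2: emit ID 'k' (now at pos=3)
pos=4: enter COMMENT mode (saw '/*')
exit COMMENT mode (now at pos=19)
pos=20: emit EQ '='
pos=22: emit ID 'b' (now at pos=23)
pos=24: enter COMMENT mode (saw '/*')
pos=24: ERROR — unterminated comment (reached EOF)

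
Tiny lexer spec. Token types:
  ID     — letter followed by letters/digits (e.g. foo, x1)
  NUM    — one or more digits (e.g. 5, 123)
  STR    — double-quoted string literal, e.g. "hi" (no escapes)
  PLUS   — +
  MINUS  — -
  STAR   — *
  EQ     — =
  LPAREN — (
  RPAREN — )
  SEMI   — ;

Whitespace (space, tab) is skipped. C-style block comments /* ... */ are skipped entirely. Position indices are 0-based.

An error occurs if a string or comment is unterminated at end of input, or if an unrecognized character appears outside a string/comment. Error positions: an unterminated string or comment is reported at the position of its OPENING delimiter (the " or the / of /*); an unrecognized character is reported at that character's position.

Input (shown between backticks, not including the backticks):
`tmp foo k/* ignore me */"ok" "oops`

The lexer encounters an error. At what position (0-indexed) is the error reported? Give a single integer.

pos=0: emit ID 'tmp' (now at pos=3)
pos=4: emit ID 'foo' (now at pos=7)
pos=8: emit ID 'k' (now at pos=9)
pos=9: enter COMMENT mode (saw '/*')
exit COMMENT mode (now at pos=24)
pos=24: enter STRING mode
pos=24: emit STR "ok" (now at pos=28)
pos=29: enter STRING mode
pos=29: ERROR — unterminated string

Answer: 29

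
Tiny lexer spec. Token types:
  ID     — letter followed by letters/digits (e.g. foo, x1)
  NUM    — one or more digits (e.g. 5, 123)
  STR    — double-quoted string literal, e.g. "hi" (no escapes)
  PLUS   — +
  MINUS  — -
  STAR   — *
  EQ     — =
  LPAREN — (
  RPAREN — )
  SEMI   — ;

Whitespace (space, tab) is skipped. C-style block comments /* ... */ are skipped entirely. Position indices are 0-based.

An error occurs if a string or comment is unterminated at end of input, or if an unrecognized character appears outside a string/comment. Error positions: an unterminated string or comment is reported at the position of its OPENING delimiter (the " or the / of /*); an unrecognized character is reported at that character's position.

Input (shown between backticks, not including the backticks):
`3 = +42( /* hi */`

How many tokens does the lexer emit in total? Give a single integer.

pos=0: emit NUM '3' (now at pos=1)
pos=2: emit EQ '='
pos=4: emit PLUS '+'
pos=5: emit NUM '42' (now at pos=7)
pos=7: emit LPAREN '('
pos=9: enter COMMENT mode (saw '/*')
exit COMMENT mode (now at pos=17)
DONE. 5 tokens: [NUM, EQ, PLUS, NUM, LPAREN]

Answer: 5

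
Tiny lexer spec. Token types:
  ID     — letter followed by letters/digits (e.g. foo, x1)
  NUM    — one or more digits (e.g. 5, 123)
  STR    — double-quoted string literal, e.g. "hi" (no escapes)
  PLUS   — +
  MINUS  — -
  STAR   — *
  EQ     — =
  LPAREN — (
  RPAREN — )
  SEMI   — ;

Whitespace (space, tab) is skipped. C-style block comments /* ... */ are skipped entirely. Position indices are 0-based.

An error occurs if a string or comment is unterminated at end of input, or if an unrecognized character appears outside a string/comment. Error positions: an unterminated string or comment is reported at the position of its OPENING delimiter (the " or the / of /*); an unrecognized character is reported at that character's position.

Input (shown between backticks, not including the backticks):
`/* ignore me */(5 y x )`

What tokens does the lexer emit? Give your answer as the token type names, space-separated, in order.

Answer: LPAREN NUM ID ID RPAREN

Derivation:
pos=0: enter COMMENT mode (saw '/*')
exit COMMENT mode (now at pos=15)
pos=15: emit LPAREN '('
pos=16: emit NUM '5' (now at pos=17)
pos=18: emit ID 'y' (now at pos=19)
pos=20: emit ID 'x' (now at pos=21)
pos=22: emit RPAREN ')'
DONE. 5 tokens: [LPAREN, NUM, ID, ID, RPAREN]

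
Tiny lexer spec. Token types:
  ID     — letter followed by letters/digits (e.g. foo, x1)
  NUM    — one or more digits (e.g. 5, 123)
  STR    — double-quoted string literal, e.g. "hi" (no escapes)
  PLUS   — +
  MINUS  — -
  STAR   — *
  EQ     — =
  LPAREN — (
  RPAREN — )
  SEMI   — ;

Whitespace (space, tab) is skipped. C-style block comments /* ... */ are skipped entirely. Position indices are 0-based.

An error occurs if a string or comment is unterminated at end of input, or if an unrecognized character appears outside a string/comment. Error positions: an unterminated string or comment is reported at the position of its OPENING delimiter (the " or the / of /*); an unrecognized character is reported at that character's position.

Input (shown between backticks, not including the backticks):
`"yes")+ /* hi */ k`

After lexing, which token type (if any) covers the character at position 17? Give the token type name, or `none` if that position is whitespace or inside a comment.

pos=0: enter STRING mode
pos=0: emit STR "yes" (now at pos=5)
pos=5: emit RPAREN ')'
pos=6: emit PLUS '+'
pos=8: enter COMMENT mode (saw '/*')
exit COMMENT mode (now at pos=16)
pos=17: emit ID 'k' (now at pos=18)
DONE. 4 tokens: [STR, RPAREN, PLUS, ID]
Position 17: char is 'k' -> ID

Answer: ID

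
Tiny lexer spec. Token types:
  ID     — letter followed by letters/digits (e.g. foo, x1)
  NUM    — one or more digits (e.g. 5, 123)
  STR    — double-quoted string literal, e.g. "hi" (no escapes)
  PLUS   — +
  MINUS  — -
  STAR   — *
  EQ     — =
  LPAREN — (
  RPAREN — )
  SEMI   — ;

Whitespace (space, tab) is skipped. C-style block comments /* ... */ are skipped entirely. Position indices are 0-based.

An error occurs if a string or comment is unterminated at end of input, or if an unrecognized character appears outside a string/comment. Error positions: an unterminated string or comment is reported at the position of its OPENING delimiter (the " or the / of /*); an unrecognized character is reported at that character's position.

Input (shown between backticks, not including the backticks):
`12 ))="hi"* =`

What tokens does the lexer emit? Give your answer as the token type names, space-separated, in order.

pos=0: emit NUM '12' (now at pos=2)
pos=3: emit RPAREN ')'
pos=4: emit RPAREN ')'
pos=5: emit EQ '='
pos=6: enter STRING mode
pos=6: emit STR "hi" (now at pos=10)
pos=10: emit STAR '*'
pos=12: emit EQ '='
DONE. 7 tokens: [NUM, RPAREN, RPAREN, EQ, STR, STAR, EQ]

Answer: NUM RPAREN RPAREN EQ STR STAR EQ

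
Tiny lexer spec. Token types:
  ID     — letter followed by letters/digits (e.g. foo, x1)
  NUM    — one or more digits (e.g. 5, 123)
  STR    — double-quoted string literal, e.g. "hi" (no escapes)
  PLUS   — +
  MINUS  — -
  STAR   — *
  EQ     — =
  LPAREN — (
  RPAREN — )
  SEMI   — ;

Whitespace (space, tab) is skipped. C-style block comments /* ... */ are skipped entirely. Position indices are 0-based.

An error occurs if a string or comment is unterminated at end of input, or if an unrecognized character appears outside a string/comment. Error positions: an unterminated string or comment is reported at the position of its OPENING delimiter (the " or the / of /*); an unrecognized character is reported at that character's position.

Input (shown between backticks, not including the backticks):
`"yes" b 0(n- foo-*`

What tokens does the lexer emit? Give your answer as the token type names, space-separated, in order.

Answer: STR ID NUM LPAREN ID MINUS ID MINUS STAR

Derivation:
pos=0: enter STRING mode
pos=0: emit STR "yes" (now at pos=5)
pos=6: emit ID 'b' (now at pos=7)
pos=8: emit NUM '0' (now at pos=9)
pos=9: emit LPAREN '('
pos=10: emit ID 'n' (now at pos=11)
pos=11: emit MINUS '-'
pos=13: emit ID 'foo' (now at pos=16)
pos=16: emit MINUS '-'
pos=17: emit STAR '*'
DONE. 9 tokens: [STR, ID, NUM, LPAREN, ID, MINUS, ID, MINUS, STAR]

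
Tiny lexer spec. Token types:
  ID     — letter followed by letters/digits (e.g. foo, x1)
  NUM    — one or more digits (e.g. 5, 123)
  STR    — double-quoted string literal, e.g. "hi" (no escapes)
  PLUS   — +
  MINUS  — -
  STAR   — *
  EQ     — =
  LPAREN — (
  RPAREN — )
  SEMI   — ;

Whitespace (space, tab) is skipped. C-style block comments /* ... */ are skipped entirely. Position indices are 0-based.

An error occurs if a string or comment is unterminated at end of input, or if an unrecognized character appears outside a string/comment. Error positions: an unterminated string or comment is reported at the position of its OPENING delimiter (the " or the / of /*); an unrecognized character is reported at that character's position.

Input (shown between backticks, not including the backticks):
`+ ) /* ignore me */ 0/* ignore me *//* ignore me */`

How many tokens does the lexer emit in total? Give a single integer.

Answer: 3

Derivation:
pos=0: emit PLUS '+'
pos=2: emit RPAREN ')'
pos=4: enter COMMENT mode (saw '/*')
exit COMMENT mode (now at pos=19)
pos=20: emit NUM '0' (now at pos=21)
pos=21: enter COMMENT mode (saw '/*')
exit COMMENT mode (now at pos=36)
pos=36: enter COMMENT mode (saw '/*')
exit COMMENT mode (now at pos=51)
DONE. 3 tokens: [PLUS, RPAREN, NUM]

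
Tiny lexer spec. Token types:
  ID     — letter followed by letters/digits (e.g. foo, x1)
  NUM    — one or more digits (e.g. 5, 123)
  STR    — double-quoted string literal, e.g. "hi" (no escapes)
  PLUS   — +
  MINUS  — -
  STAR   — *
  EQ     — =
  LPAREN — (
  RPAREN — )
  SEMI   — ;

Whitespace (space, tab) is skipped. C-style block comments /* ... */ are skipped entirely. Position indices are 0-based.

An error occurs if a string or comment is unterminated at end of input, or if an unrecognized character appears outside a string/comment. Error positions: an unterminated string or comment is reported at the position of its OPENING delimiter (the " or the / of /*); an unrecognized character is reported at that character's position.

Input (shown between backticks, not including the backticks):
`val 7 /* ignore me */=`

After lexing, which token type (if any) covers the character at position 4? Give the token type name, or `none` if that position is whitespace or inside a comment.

pos=0: emit ID 'val' (now at pos=3)
pos=4: emit NUM '7' (now at pos=5)
pos=6: enter COMMENT mode (saw '/*')
exit COMMENT mode (now at pos=21)
pos=21: emit EQ '='
DONE. 3 tokens: [ID, NUM, EQ]
Position 4: char is '7' -> NUM

Answer: NUM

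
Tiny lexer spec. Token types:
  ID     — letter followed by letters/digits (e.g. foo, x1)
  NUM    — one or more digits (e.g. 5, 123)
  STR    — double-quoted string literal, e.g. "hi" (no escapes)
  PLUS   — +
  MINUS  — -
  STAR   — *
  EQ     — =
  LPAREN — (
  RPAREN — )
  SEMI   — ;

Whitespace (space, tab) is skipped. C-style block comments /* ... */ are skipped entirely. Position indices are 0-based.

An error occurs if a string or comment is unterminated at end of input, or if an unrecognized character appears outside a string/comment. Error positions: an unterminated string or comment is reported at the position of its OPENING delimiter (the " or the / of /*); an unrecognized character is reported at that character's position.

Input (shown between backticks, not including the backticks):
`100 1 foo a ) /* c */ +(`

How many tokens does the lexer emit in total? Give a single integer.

Answer: 7

Derivation:
pos=0: emit NUM '100' (now at pos=3)
pos=4: emit NUM '1' (now at pos=5)
pos=6: emit ID 'foo' (now at pos=9)
pos=10: emit ID 'a' (now at pos=11)
pos=12: emit RPAREN ')'
pos=14: enter COMMENT mode (saw '/*')
exit COMMENT mode (now at pos=21)
pos=22: emit PLUS '+'
pos=23: emit LPAREN '('
DONE. 7 tokens: [NUM, NUM, ID, ID, RPAREN, PLUS, LPAREN]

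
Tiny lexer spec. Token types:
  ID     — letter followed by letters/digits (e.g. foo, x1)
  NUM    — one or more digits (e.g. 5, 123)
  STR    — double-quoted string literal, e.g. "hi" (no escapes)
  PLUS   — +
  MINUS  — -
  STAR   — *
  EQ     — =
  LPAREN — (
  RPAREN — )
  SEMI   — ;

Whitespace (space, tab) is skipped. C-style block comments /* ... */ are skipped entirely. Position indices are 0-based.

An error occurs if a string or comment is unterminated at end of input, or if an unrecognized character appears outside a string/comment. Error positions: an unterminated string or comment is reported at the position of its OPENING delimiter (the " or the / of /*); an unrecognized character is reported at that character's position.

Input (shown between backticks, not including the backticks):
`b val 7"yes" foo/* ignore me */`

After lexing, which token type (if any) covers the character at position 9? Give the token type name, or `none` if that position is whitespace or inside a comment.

Answer: STR

Derivation:
pos=0: emit ID 'b' (now at pos=1)
pos=2: emit ID 'val' (now at pos=5)
pos=6: emit NUM '7' (now at pos=7)
pos=7: enter STRING mode
pos=7: emit STR "yes" (now at pos=12)
pos=13: emit ID 'foo' (now at pos=16)
pos=16: enter COMMENT mode (saw '/*')
exit COMMENT mode (now at pos=31)
DONE. 5 tokens: [ID, ID, NUM, STR, ID]
Position 9: char is 'e' -> STR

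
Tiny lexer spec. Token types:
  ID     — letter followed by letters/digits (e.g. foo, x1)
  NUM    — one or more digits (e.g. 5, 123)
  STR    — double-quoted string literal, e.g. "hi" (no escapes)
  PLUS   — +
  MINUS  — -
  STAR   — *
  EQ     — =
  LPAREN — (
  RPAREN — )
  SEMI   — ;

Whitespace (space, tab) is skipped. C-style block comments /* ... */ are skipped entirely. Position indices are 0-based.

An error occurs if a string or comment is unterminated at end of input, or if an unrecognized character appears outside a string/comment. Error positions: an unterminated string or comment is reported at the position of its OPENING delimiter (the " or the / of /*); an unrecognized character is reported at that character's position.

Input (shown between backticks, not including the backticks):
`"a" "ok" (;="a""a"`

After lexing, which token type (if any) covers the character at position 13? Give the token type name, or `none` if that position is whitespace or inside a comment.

Answer: STR

Derivation:
pos=0: enter STRING mode
pos=0: emit STR "a" (now at pos=3)
pos=4: enter STRING mode
pos=4: emit STR "ok" (now at pos=8)
pos=9: emit LPAREN '('
pos=10: emit SEMI ';'
pos=11: emit EQ '='
pos=12: enter STRING mode
pos=12: emit STR "a" (now at pos=15)
pos=15: enter STRING mode
pos=15: emit STR "a" (now at pos=18)
DONE. 7 tokens: [STR, STR, LPAREN, SEMI, EQ, STR, STR]
Position 13: char is 'a' -> STR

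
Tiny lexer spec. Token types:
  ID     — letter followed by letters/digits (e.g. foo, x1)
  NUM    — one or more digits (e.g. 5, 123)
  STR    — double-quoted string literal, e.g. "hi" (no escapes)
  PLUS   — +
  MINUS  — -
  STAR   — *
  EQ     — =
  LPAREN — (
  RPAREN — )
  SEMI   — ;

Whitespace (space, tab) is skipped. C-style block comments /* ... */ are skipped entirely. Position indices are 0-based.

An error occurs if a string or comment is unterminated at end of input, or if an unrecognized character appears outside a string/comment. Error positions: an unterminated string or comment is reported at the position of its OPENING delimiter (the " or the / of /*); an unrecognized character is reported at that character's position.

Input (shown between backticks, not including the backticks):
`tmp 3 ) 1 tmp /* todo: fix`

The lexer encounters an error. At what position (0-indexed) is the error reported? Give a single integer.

pos=0: emit ID 'tmp' (now at pos=3)
pos=4: emit NUM '3' (now at pos=5)
pos=6: emit RPAREN ')'
pos=8: emit NUM '1' (now at pos=9)
pos=10: emit ID 'tmp' (now at pos=13)
pos=14: enter COMMENT mode (saw '/*')
pos=14: ERROR — unterminated comment (reached EOF)

Answer: 14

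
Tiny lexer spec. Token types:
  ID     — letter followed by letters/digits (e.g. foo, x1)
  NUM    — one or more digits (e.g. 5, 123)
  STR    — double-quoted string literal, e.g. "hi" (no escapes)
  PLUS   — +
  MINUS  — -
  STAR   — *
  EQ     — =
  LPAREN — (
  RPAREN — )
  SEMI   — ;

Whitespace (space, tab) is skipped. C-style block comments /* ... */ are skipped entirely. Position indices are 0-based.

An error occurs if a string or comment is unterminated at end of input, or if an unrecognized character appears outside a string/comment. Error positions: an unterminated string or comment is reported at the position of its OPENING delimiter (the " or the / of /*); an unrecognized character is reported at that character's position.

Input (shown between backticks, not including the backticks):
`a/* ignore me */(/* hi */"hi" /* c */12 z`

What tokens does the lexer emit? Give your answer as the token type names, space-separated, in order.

pos=0: emit ID 'a' (now at pos=1)
pos=1: enter COMMENT mode (saw '/*')
exit COMMENT mode (now at pos=16)
pos=16: emit LPAREN '('
pos=17: enter COMMENT mode (saw '/*')
exit COMMENT mode (now at pos=25)
pos=25: enter STRING mode
pos=25: emit STR "hi" (now at pos=29)
pos=30: enter COMMENT mode (saw '/*')
exit COMMENT mode (now at pos=37)
pos=37: emit NUM '12' (now at pos=39)
pos=40: emit ID 'z' (now at pos=41)
DONE. 5 tokens: [ID, LPAREN, STR, NUM, ID]

Answer: ID LPAREN STR NUM ID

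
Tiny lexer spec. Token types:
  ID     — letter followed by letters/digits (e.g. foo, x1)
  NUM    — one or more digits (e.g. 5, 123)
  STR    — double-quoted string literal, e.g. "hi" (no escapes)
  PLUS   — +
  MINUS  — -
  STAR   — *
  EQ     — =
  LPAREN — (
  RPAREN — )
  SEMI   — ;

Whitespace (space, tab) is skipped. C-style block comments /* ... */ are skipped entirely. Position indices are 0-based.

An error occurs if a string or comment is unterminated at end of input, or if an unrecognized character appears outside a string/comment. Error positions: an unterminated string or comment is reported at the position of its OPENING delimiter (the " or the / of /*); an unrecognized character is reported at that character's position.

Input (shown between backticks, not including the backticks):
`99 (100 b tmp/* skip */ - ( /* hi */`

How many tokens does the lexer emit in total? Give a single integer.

pos=0: emit NUM '99' (now at pos=2)
pos=3: emit LPAREN '('
pos=4: emit NUM '100' (now at pos=7)
pos=8: emit ID 'b' (now at pos=9)
pos=10: emit ID 'tmp' (now at pos=13)
pos=13: enter COMMENT mode (saw '/*')
exit COMMENT mode (now at pos=23)
pos=24: emit MINUS '-'
pos=26: emit LPAREN '('
pos=28: enter COMMENT mode (saw '/*')
exit COMMENT mode (now at pos=36)
DONE. 7 tokens: [NUM, LPAREN, NUM, ID, ID, MINUS, LPAREN]

Answer: 7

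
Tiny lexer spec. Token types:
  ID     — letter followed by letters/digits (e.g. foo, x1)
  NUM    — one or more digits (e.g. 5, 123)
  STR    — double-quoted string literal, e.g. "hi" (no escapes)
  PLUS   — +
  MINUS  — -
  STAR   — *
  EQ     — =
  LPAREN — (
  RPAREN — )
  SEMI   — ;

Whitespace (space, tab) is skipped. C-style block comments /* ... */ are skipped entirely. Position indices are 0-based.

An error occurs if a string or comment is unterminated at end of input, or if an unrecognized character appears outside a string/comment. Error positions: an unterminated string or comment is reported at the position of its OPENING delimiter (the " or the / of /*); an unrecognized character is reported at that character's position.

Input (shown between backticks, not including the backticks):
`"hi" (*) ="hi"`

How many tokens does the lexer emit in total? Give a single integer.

pos=0: enter STRING mode
pos=0: emit STR "hi" (now at pos=4)
pos=5: emit LPAREN '('
pos=6: emit STAR '*'
pos=7: emit RPAREN ')'
pos=9: emit EQ '='
pos=10: enter STRING mode
pos=10: emit STR "hi" (now at pos=14)
DONE. 6 tokens: [STR, LPAREN, STAR, RPAREN, EQ, STR]

Answer: 6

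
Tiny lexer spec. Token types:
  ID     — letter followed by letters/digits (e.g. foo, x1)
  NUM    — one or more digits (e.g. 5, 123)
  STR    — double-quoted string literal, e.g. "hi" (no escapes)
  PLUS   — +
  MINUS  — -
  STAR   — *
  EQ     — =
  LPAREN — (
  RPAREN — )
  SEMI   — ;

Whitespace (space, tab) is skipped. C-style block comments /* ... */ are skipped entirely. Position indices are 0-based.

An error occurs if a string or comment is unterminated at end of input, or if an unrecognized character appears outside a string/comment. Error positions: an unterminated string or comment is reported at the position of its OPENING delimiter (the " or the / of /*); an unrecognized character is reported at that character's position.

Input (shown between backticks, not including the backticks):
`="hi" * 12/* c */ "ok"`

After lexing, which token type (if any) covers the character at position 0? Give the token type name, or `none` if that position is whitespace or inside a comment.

pos=0: emit EQ '='
pos=1: enter STRING mode
pos=1: emit STR "hi" (now at pos=5)
pos=6: emit STAR '*'
pos=8: emit NUM '12' (now at pos=10)
pos=10: enter COMMENT mode (saw '/*')
exit COMMENT mode (now at pos=17)
pos=18: enter STRING mode
pos=18: emit STR "ok" (now at pos=22)
DONE. 5 tokens: [EQ, STR, STAR, NUM, STR]
Position 0: char is '=' -> EQ

Answer: EQ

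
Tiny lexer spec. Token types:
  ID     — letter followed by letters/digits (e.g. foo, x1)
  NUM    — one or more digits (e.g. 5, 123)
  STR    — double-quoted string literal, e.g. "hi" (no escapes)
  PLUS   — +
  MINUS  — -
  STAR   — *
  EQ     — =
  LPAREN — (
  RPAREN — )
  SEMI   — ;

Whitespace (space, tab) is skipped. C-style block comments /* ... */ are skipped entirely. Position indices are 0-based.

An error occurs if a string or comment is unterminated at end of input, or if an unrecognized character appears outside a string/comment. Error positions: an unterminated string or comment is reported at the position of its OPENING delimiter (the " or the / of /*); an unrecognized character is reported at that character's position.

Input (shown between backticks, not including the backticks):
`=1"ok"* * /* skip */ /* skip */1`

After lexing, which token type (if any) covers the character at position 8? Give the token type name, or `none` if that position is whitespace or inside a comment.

Answer: STAR

Derivation:
pos=0: emit EQ '='
pos=1: emit NUM '1' (now at pos=2)
pos=2: enter STRING mode
pos=2: emit STR "ok" (now at pos=6)
pos=6: emit STAR '*'
pos=8: emit STAR '*'
pos=10: enter COMMENT mode (saw '/*')
exit COMMENT mode (now at pos=20)
pos=21: enter COMMENT mode (saw '/*')
exit COMMENT mode (now at pos=31)
pos=31: emit NUM '1' (now at pos=32)
DONE. 6 tokens: [EQ, NUM, STR, STAR, STAR, NUM]
Position 8: char is '*' -> STAR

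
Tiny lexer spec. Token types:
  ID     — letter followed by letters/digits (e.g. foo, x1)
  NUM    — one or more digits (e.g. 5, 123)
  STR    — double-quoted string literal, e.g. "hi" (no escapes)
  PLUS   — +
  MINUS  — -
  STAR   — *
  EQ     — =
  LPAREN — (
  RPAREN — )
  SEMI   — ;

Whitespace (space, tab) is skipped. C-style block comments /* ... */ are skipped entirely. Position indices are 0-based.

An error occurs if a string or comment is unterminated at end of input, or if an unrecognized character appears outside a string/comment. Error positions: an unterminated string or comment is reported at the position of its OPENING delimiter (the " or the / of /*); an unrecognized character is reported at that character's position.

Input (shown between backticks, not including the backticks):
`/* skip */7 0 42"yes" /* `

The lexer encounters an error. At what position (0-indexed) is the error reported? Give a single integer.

Answer: 22

Derivation:
pos=0: enter COMMENT mode (saw '/*')
exit COMMENT mode (now at pos=10)
pos=10: emit NUM '7' (now at pos=11)
pos=12: emit NUM '0' (now at pos=13)
pos=14: emit NUM '42' (now at pos=16)
pos=16: enter STRING mode
pos=16: emit STR "yes" (now at pos=21)
pos=22: enter COMMENT mode (saw '/*')
pos=22: ERROR — unterminated comment (reached EOF)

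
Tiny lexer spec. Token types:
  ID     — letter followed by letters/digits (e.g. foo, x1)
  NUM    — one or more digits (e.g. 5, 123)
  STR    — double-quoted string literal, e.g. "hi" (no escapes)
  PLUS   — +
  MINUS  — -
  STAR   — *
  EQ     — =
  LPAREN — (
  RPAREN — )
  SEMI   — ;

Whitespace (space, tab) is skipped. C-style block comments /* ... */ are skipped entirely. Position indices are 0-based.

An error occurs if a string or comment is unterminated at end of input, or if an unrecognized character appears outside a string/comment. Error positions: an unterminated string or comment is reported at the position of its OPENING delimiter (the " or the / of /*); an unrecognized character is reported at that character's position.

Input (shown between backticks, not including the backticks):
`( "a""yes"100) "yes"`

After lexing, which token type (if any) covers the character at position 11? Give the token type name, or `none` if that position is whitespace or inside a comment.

pos=0: emit LPAREN '('
pos=2: enter STRING mode
pos=2: emit STR "a" (now at pos=5)
pos=5: enter STRING mode
pos=5: emit STR "yes" (now at pos=10)
pos=10: emit NUM '100' (now at pos=13)
pos=13: emit RPAREN ')'
pos=15: enter STRING mode
pos=15: emit STR "yes" (now at pos=20)
DONE. 6 tokens: [LPAREN, STR, STR, NUM, RPAREN, STR]
Position 11: char is '0' -> NUM

Answer: NUM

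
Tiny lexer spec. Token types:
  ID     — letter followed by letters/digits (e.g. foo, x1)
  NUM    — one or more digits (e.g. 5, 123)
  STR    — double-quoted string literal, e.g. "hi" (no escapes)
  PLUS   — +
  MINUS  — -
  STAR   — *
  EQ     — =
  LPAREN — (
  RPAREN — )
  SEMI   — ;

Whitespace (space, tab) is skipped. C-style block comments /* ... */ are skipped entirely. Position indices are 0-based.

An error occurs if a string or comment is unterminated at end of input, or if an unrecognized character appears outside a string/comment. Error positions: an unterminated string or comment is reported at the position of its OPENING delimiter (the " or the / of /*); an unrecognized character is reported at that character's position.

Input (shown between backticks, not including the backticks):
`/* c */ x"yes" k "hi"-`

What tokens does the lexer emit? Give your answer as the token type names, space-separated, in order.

pos=0: enter COMMENT mode (saw '/*')
exit COMMENT mode (now at pos=7)
pos=8: emit ID 'x' (now at pos=9)
pos=9: enter STRING mode
pos=9: emit STR "yes" (now at pos=14)
pos=15: emit ID 'k' (now at pos=16)
pos=17: enter STRING mode
pos=17: emit STR "hi" (now at pos=21)
pos=21: emit MINUS '-'
DONE. 5 tokens: [ID, STR, ID, STR, MINUS]

Answer: ID STR ID STR MINUS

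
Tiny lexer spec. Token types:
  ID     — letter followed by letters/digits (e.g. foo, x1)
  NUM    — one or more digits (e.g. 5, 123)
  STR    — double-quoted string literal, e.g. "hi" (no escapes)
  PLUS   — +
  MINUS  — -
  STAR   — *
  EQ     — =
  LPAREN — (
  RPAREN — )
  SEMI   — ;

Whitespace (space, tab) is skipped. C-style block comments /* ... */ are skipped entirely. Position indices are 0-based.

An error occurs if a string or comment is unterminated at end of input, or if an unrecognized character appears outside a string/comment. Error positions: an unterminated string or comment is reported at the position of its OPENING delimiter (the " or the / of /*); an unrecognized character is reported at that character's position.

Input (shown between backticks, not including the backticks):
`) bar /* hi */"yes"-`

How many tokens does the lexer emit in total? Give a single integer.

Answer: 4

Derivation:
pos=0: emit RPAREN ')'
pos=2: emit ID 'bar' (now at pos=5)
pos=6: enter COMMENT mode (saw '/*')
exit COMMENT mode (now at pos=14)
pos=14: enter STRING mode
pos=14: emit STR "yes" (now at pos=19)
pos=19: emit MINUS '-'
DONE. 4 tokens: [RPAREN, ID, STR, MINUS]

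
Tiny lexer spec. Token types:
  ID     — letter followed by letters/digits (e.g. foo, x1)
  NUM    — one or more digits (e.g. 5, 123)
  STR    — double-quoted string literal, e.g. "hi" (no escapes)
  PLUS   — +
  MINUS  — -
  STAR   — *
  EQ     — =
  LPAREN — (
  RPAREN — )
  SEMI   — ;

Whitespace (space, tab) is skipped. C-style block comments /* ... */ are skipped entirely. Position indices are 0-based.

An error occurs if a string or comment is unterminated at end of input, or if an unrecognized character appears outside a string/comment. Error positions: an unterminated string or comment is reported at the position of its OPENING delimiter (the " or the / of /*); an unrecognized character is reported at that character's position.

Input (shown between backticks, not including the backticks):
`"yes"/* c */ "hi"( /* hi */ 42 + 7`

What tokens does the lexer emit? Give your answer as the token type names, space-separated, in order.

pos=0: enter STRING mode
pos=0: emit STR "yes" (now at pos=5)
pos=5: enter COMMENT mode (saw '/*')
exit COMMENT mode (now at pos=12)
pos=13: enter STRING mode
pos=13: emit STR "hi" (now at pos=17)
pos=17: emit LPAREN '('
pos=19: enter COMMENT mode (saw '/*')
exit COMMENT mode (now at pos=27)
pos=28: emit NUM '42' (now at pos=30)
pos=31: emit PLUS '+'
pos=33: emit NUM '7' (now at pos=34)
DONE. 6 tokens: [STR, STR, LPAREN, NUM, PLUS, NUM]

Answer: STR STR LPAREN NUM PLUS NUM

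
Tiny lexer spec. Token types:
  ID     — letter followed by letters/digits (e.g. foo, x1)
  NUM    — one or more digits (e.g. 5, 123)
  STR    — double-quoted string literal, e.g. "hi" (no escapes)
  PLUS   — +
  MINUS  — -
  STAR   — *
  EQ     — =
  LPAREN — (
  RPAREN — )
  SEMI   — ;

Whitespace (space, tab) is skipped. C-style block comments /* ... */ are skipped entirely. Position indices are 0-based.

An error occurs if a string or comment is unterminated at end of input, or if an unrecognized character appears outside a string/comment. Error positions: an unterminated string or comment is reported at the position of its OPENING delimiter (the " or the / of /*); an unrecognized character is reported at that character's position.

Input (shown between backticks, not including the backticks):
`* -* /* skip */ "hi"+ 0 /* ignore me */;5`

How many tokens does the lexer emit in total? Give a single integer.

Answer: 8

Derivation:
pos=0: emit STAR '*'
pos=2: emit MINUS '-'
pos=3: emit STAR '*'
pos=5: enter COMMENT mode (saw '/*')
exit COMMENT mode (now at pos=15)
pos=16: enter STRING mode
pos=16: emit STR "hi" (now at pos=20)
pos=20: emit PLUS '+'
pos=22: emit NUM '0' (now at pos=23)
pos=24: enter COMMENT mode (saw '/*')
exit COMMENT mode (now at pos=39)
pos=39: emit SEMI ';'
pos=40: emit NUM '5' (now at pos=41)
DONE. 8 tokens: [STAR, MINUS, STAR, STR, PLUS, NUM, SEMI, NUM]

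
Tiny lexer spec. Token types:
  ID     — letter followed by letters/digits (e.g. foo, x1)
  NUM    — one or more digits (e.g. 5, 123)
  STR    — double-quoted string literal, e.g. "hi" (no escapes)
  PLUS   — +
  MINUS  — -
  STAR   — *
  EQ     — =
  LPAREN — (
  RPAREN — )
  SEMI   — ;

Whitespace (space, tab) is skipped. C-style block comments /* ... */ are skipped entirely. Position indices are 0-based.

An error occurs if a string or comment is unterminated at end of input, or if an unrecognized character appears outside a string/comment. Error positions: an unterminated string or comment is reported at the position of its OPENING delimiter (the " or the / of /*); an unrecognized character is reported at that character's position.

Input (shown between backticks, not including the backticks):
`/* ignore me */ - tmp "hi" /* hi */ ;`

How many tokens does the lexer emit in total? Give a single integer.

Answer: 4

Derivation:
pos=0: enter COMMENT mode (saw '/*')
exit COMMENT mode (now at pos=15)
pos=16: emit MINUS '-'
pos=18: emit ID 'tmp' (now at pos=21)
pos=22: enter STRING mode
pos=22: emit STR "hi" (now at pos=26)
pos=27: enter COMMENT mode (saw '/*')
exit COMMENT mode (now at pos=35)
pos=36: emit SEMI ';'
DONE. 4 tokens: [MINUS, ID, STR, SEMI]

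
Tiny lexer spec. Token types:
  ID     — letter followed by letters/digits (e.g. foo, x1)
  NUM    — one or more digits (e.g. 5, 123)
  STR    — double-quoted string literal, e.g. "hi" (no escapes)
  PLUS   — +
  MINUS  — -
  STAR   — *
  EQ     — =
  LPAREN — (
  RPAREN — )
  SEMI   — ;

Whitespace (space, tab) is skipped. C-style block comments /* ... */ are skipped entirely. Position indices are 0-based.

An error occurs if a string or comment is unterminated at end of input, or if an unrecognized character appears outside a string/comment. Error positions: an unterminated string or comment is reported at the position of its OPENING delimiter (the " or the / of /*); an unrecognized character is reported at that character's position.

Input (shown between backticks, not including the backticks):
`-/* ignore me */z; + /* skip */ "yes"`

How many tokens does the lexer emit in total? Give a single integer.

pos=0: emit MINUS '-'
pos=1: enter COMMENT mode (saw '/*')
exit COMMENT mode (now at pos=16)
pos=16: emit ID 'z' (now at pos=17)
pos=17: emit SEMI ';'
pos=19: emit PLUS '+'
pos=21: enter COMMENT mode (saw '/*')
exit COMMENT mode (now at pos=31)
pos=32: enter STRING mode
pos=32: emit STR "yes" (now at pos=37)
DONE. 5 tokens: [MINUS, ID, SEMI, PLUS, STR]

Answer: 5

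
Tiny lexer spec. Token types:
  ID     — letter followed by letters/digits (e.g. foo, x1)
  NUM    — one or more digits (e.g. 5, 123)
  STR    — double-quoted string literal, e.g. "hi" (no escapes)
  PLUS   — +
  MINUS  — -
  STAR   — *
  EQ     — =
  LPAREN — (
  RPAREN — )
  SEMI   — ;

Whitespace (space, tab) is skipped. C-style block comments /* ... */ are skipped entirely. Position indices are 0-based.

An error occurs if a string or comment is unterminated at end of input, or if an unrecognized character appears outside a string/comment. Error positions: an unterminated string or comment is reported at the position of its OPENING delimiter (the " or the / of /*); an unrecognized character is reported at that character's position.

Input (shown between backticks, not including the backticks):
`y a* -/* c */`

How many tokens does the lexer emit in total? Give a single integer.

pos=0: emit ID 'y' (now at pos=1)
pos=2: emit ID 'a' (now at pos=3)
pos=3: emit STAR '*'
pos=5: emit MINUS '-'
pos=6: enter COMMENT mode (saw '/*')
exit COMMENT mode (now at pos=13)
DONE. 4 tokens: [ID, ID, STAR, MINUS]

Answer: 4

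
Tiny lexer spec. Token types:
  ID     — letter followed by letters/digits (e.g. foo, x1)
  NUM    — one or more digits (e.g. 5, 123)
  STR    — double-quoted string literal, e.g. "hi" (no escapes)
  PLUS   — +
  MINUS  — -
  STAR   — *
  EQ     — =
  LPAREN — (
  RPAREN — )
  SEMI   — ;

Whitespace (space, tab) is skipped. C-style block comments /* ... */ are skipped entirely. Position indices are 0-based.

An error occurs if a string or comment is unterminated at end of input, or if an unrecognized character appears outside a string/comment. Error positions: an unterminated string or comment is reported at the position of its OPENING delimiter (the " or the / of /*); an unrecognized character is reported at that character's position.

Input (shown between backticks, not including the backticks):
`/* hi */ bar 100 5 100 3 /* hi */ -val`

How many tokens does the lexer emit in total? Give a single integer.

pos=0: enter COMMENT mode (saw '/*')
exit COMMENT mode (now at pos=8)
pos=9: emit ID 'bar' (now at pos=12)
pos=13: emit NUM '100' (now at pos=16)
pos=17: emit NUM '5' (now at pos=18)
pos=19: emit NUM '100' (now at pos=22)
pos=23: emit NUM '3' (now at pos=24)
pos=25: enter COMMENT mode (saw '/*')
exit COMMENT mode (now at pos=33)
pos=34: emit MINUS '-'
pos=35: emit ID 'val' (now at pos=38)
DONE. 7 tokens: [ID, NUM, NUM, NUM, NUM, MINUS, ID]

Answer: 7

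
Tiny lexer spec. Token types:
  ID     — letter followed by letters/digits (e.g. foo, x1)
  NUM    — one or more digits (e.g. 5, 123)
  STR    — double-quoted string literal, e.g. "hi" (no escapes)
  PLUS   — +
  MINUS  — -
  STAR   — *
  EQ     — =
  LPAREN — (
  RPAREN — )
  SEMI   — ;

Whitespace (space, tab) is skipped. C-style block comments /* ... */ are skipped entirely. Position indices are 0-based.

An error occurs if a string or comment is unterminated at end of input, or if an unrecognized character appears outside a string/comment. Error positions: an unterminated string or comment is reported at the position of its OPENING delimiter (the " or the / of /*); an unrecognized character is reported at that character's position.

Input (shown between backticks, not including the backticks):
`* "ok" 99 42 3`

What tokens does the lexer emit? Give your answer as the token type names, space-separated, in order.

pos=0: emit STAR '*'
pos=2: enter STRING mode
pos=2: emit STR "ok" (now at pos=6)
pos=7: emit NUM '99' (now at pos=9)
pos=10: emit NUM '42' (now at pos=12)
pos=13: emit NUM '3' (now at pos=14)
DONE. 5 tokens: [STAR, STR, NUM, NUM, NUM]

Answer: STAR STR NUM NUM NUM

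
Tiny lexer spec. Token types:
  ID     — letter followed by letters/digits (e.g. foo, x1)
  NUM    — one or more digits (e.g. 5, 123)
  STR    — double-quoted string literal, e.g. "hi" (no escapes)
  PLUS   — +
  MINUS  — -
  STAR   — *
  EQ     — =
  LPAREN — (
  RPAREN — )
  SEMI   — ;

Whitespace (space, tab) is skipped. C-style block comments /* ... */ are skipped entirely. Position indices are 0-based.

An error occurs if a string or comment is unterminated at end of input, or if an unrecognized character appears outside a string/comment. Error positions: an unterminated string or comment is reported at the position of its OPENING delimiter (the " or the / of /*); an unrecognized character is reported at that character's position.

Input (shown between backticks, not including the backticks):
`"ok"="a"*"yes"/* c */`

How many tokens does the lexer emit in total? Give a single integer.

pos=0: enter STRING mode
pos=0: emit STR "ok" (now at pos=4)
pos=4: emit EQ '='
pos=5: enter STRING mode
pos=5: emit STR "a" (now at pos=8)
pos=8: emit STAR '*'
pos=9: enter STRING mode
pos=9: emit STR "yes" (now at pos=14)
pos=14: enter COMMENT mode (saw '/*')
exit COMMENT mode (now at pos=21)
DONE. 5 tokens: [STR, EQ, STR, STAR, STR]

Answer: 5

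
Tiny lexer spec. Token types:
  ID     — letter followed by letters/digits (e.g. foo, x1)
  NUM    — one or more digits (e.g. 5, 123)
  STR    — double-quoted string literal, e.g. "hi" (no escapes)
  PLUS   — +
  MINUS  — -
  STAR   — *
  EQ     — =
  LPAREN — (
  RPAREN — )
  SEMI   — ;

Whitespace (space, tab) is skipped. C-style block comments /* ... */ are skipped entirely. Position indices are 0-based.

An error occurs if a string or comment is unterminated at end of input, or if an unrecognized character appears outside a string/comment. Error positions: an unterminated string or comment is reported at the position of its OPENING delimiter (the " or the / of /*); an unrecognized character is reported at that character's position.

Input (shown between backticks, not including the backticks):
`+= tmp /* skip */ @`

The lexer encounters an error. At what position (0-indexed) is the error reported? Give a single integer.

pos=0: emit PLUS '+'
pos=1: emit EQ '='
pos=3: emit ID 'tmp' (now at pos=6)
pos=7: enter COMMENT mode (saw '/*')
exit COMMENT mode (now at pos=17)
pos=18: ERROR — unrecognized char '@'

Answer: 18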